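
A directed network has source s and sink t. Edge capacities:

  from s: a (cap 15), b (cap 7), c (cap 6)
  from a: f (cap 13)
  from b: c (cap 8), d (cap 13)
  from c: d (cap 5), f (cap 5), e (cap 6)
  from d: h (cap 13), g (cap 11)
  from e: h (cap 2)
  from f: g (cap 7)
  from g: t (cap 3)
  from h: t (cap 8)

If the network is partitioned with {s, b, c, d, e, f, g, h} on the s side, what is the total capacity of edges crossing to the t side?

26

Edges leaving {s, b, c, d, e, f, g, h}: s→a (15), g→t (3), h→t (8).
Cut capacity = 15 + 3 + 8 = 26.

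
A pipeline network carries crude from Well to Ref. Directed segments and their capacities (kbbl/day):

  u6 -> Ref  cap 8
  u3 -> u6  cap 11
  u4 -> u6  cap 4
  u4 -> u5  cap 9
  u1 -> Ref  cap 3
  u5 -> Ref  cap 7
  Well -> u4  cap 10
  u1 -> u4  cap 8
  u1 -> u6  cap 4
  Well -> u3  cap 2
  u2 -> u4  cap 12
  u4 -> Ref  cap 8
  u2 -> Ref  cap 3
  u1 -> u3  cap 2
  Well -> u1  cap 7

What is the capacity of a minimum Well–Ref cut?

19

Augment Well→u1→Ref: bottleneck 3, flow now 3.
Augment Well→u4→Ref: bottleneck 8, flow now 11.
Augment Well→u1→u6→Ref: bottleneck 4, flow now 15.
Augment Well→u3→u6→Ref: bottleneck 2, flow now 17.
Augment Well→u4→u5→Ref: bottleneck 2, flow now 19.
No augmenting path remains; maximum flow = 19.
By max-flow min-cut, the minimum cut capacity equals the max flow.
In the residual graph, reachable from Well: {Well}.
Min-cut edges: Well→u1 (7), Well→u3 (2), Well→u4 (10); capacity 7 + 2 + 10 = 19.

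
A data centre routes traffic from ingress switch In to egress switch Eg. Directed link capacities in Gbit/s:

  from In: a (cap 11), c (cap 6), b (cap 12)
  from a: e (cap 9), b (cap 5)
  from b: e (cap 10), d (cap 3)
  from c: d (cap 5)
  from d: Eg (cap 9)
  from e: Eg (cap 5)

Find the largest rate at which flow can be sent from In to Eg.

Augment In→a→e→Eg: bottleneck 5, flow now 5.
Augment In→b→d→Eg: bottleneck 3, flow now 8.
Augment In→c→d→Eg: bottleneck 5, flow now 13.
No augmenting path remains; maximum flow = 13.
In the residual graph, reachable from In: {In, a, b, c, e}.
Min-cut edges: b→d (3), c→d (5), e→Eg (5); capacity 3 + 5 + 5 = 13.
This cut is saturated, so no flow can exceed 13.

13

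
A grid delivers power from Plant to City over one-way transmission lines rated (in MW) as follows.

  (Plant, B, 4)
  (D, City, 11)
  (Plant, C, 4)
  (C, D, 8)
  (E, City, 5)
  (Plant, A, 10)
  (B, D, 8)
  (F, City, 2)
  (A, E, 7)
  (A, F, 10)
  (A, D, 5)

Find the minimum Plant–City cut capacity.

18

Augment Plant→A→D→City: bottleneck 5, flow now 5.
Augment Plant→A→E→City: bottleneck 5, flow now 10.
Augment Plant→B→D→City: bottleneck 4, flow now 14.
Augment Plant→C→D→City: bottleneck 2, flow now 16.
Augment Plant→C→D→A→F→City: bottleneck 2, flow now 18. (uses reverse residual edge)
No augmenting path remains; maximum flow = 18.
By max-flow min-cut, the minimum cut capacity equals the max flow.
In the residual graph, reachable from Plant: {Plant}.
Min-cut edges: Plant→A (10), Plant→B (4), Plant→C (4); capacity 10 + 4 + 4 = 18.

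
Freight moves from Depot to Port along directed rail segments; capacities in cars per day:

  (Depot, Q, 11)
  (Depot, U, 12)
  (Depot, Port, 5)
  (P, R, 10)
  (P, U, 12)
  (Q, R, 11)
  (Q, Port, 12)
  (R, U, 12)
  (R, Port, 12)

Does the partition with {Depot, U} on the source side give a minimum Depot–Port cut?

Yes — it is a minimum cut (capacity 16).

Given cut capacity: 11 + 5 = 16.
Augment Depot→Port: bottleneck 5, flow now 5.
Augment Depot→Q→Port: bottleneck 11, flow now 16.
No augmenting path remains; maximum flow = 16.
Cut capacity 16 equals the max flow, so it is a minimum cut.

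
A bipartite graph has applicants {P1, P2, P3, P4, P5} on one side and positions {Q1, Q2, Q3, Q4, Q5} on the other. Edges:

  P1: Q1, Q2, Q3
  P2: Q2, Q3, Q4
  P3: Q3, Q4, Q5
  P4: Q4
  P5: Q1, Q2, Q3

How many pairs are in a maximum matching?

5

Unit-capacity flow: source→left, listed edges, right→sink; max matching = max flow.
Augmenting path P1→Q1 (+1); matched 1.
Augmenting path P2→Q2 (+1); matched 2.
Augmenting path P3→Q3 (+1); matched 3.
Augmenting path P4→Q4 (+1); matched 4.
Augmenting path P5→Q3→P3→Q5 (+1); matched 5.
No augmenting path remains; maximum matching = 5.
König certificate: {P1, P2, P3, P4, P5} is a vertex cover of size 5 (every listed pair touches it), so no matching can be larger.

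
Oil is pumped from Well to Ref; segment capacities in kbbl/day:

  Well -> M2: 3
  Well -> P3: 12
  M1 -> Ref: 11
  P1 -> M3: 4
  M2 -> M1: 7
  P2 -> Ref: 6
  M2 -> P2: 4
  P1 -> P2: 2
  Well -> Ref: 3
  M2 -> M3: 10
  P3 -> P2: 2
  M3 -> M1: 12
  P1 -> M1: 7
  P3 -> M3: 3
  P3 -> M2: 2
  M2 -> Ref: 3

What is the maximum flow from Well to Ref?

13

Augment Well→Ref: bottleneck 3, flow now 3.
Augment Well→M2→Ref: bottleneck 3, flow now 6.
Augment Well→P3→P2→Ref: bottleneck 2, flow now 8.
Augment Well→P3→M2→M1→Ref: bottleneck 2, flow now 10.
Augment Well→P3→M3→M1→Ref: bottleneck 3, flow now 13.
No augmenting path remains; maximum flow = 13.
In the residual graph, reachable from Well: {Well, P3}.
Min-cut edges: Well→M2 (3), Well→Ref (3), P3→M2 (2), P3→M3 (3), P3→P2 (2); capacity 3 + 3 + 2 + 3 + 2 = 13.
This cut is saturated, so no flow can exceed 13.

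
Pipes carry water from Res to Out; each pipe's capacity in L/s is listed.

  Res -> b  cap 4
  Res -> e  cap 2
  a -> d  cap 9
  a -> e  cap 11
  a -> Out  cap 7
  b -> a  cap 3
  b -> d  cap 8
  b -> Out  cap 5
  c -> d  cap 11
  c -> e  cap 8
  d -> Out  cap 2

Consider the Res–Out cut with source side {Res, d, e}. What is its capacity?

Edges leaving {Res, d, e}: Res→b (4), d→Out (2).
Cut capacity = 4 + 2 = 6.

6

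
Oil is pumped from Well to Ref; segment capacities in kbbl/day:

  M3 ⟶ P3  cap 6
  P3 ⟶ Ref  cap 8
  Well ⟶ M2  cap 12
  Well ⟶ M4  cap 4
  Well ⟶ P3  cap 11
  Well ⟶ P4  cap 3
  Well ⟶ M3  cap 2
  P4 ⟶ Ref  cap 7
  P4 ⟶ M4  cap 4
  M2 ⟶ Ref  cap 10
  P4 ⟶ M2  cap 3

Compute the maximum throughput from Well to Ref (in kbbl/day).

Augment Well→P4→Ref: bottleneck 3, flow now 3.
Augment Well→M2→Ref: bottleneck 10, flow now 13.
Augment Well→P3→Ref: bottleneck 8, flow now 21.
No augmenting path remains; maximum flow = 21.
In the residual graph, reachable from Well: {Well, M3, M4, M2, P3}.
Min-cut edges: Well→P4 (3), M2→Ref (10), P3→Ref (8); capacity 3 + 10 + 8 = 21.
This cut is saturated, so no flow can exceed 21.

21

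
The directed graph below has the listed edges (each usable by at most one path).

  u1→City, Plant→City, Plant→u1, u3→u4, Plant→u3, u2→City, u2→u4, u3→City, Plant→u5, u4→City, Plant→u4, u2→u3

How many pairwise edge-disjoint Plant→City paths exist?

Assign every edge capacity 1; by Menger, the answer equals the max flow.
Path Plant→City (+1); total 1.
Path Plant→u1→City (+1); total 2.
Path Plant→u3→City (+1); total 3.
Path Plant→u4→City (+1); total 4.
No residual Plant→City path; max flow = 4.
Certifying cut of size 4: {Plant→City, Plant→u1, Plant→u3, Plant→u4}.

4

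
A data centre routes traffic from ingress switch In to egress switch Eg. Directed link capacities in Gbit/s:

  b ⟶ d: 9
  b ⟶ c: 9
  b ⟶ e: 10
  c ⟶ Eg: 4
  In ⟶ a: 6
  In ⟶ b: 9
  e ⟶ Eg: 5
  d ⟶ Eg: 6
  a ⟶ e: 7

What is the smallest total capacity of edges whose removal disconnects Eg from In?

Augment In→a→e→Eg: bottleneck 5, flow now 5.
Augment In→b→c→Eg: bottleneck 4, flow now 9.
Augment In→b→d→Eg: bottleneck 5, flow now 14.
No augmenting path remains; maximum flow = 14.
By max-flow min-cut, the minimum cut capacity equals the max flow.
In the residual graph, reachable from In: {In, a, e}.
Min-cut edges: In→b (9), e→Eg (5); capacity 9 + 5 = 14.

14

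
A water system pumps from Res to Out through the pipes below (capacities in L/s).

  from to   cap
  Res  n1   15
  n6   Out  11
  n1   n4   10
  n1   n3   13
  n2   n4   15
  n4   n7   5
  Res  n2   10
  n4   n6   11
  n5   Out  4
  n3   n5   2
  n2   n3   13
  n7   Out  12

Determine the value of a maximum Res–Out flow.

Augment Res→n1→n3→n5→Out: bottleneck 2, flow now 2.
Augment Res→n1→n4→n6→Out: bottleneck 10, flow now 12.
Augment Res→n2→n4→n6→Out: bottleneck 1, flow now 13.
Augment Res→n2→n4→n7→Out: bottleneck 5, flow now 18.
No augmenting path remains; maximum flow = 18.
In the residual graph, reachable from Res: {Res, n1, n2, n3, n4}.
Min-cut edges: n3→n5 (2), n4→n6 (11), n4→n7 (5); capacity 2 + 11 + 5 = 18.
This cut is saturated, so no flow can exceed 18.

18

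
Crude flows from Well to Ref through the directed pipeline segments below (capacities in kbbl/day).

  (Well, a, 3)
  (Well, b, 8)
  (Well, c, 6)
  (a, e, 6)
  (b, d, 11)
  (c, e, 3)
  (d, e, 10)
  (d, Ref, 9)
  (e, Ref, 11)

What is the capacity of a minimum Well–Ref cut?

Augment Well→a→e→Ref: bottleneck 3, flow now 3.
Augment Well→b→d→Ref: bottleneck 8, flow now 11.
Augment Well→c→e→Ref: bottleneck 3, flow now 14.
No augmenting path remains; maximum flow = 14.
By max-flow min-cut, the minimum cut capacity equals the max flow.
In the residual graph, reachable from Well: {Well, c}.
Min-cut edges: Well→a (3), Well→b (8), c→e (3); capacity 3 + 8 + 3 = 14.

14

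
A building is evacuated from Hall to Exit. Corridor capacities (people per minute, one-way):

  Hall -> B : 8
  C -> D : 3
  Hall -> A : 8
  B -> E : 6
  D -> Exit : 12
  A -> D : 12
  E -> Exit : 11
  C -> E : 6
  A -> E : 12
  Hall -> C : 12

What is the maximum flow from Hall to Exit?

22

Augment Hall→A→D→Exit: bottleneck 8, flow now 8.
Augment Hall→B→E→Exit: bottleneck 6, flow now 14.
Augment Hall→C→D→Exit: bottleneck 3, flow now 17.
Augment Hall→C→E→Exit: bottleneck 5, flow now 22.
No augmenting path remains; maximum flow = 22.
In the residual graph, reachable from Hall: {Hall, B, C, E}.
Min-cut edges: Hall→A (8), C→D (3), E→Exit (11); capacity 8 + 3 + 11 = 22.
This cut is saturated, so no flow can exceed 22.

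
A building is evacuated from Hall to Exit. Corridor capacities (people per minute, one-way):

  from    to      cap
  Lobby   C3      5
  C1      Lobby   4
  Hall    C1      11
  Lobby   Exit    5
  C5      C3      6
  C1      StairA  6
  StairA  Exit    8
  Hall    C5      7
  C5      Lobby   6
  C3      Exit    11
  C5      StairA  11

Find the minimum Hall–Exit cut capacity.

Augment Hall→C1→Lobby→Exit: bottleneck 4, flow now 4.
Augment Hall→C1→StairA→Exit: bottleneck 6, flow now 10.
Augment Hall→C5→Lobby→Exit: bottleneck 1, flow now 11.
Augment Hall→C5→StairA→Exit: bottleneck 2, flow now 13.
Augment Hall→C5→C3→Exit: bottleneck 4, flow now 17.
No augmenting path remains; maximum flow = 17.
By max-flow min-cut, the minimum cut capacity equals the max flow.
In the residual graph, reachable from Hall: {Hall, C1}.
Min-cut edges: Hall→C5 (7), C1→Lobby (4), C1→StairA (6); capacity 7 + 4 + 6 = 17.

17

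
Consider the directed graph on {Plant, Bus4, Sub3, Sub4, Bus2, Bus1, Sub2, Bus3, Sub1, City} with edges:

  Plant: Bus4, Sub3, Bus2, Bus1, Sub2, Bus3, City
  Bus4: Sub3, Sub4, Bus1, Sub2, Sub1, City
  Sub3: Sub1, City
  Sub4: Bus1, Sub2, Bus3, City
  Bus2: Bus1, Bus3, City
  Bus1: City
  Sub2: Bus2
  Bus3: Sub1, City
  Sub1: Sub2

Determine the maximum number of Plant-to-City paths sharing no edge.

6

Assign every edge capacity 1; by Menger, the answer equals the max flow.
Path Plant→City (+1); total 1.
Path Plant→Bus4→City (+1); total 2.
Path Plant→Sub3→City (+1); total 3.
Path Plant→Bus2→City (+1); total 4.
Path Plant→Bus1→City (+1); total 5.
Path Plant→Bus3→City (+1); total 6.
No residual Plant→City path; max flow = 6.
Certifying cut of size 6: {Bus1→City, Bus2→City, Bus3→City, Plant→Bus4, Plant→City, Plant→Sub3}.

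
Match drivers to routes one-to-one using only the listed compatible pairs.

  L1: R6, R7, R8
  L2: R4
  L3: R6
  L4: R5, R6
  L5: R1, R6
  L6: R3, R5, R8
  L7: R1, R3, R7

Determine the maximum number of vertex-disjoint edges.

7

Unit-capacity flow: source→left, listed edges, right→sink; max matching = max flow.
Augmenting path L1→R6 (+1); matched 1.
Augmenting path L2→R4 (+1); matched 2.
Augmenting path L4→R5 (+1); matched 3.
Augmenting path L5→R1 (+1); matched 4.
Augmenting path L6→R3 (+1); matched 5.
Augmenting path L7→R7 (+1); matched 6.
Augmenting path L3→R6→L1→R8 (+1); matched 7.
No augmenting path remains; maximum matching = 7.
König certificate: {L1, L2, L3, L4, L5, L6, L7} is a vertex cover of size 7 (every listed pair touches it), so no matching can be larger.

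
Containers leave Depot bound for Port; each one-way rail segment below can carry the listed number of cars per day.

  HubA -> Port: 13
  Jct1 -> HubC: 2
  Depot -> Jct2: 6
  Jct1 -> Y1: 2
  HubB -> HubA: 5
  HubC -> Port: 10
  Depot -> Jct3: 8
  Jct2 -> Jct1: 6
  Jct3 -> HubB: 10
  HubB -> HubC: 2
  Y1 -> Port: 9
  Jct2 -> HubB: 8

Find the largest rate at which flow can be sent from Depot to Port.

Augment Depot→Jct2→Jct1→Y1→Port: bottleneck 2, flow now 2.
Augment Depot→Jct2→Jct1→HubC→Port: bottleneck 2, flow now 4.
Augment Depot→Jct2→HubB→HubA→Port: bottleneck 2, flow now 6.
Augment Depot→Jct3→HubB→HubA→Port: bottleneck 3, flow now 9.
Augment Depot→Jct3→HubB→HubC→Port: bottleneck 2, flow now 11.
No augmenting path remains; maximum flow = 11.
In the residual graph, reachable from Depot: {Depot, Jct2, Jct3, Jct1, HubB}.
Min-cut edges: Jct1→Y1 (2), Jct1→HubC (2), HubB→HubA (5), HubB→HubC (2); capacity 2 + 2 + 5 + 2 = 11.
This cut is saturated, so no flow can exceed 11.

11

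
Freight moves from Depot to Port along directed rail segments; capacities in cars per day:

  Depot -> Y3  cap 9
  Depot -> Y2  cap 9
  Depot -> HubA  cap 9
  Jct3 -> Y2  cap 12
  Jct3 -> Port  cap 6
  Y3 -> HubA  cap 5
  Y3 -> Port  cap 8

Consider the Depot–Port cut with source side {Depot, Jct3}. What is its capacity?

45

Edges leaving {Depot, Jct3}: Depot→Y3 (9), Depot→Y2 (9), Depot→HubA (9), Jct3→Y2 (12), Jct3→Port (6).
Cut capacity = 9 + 9 + 9 + 12 + 6 = 45.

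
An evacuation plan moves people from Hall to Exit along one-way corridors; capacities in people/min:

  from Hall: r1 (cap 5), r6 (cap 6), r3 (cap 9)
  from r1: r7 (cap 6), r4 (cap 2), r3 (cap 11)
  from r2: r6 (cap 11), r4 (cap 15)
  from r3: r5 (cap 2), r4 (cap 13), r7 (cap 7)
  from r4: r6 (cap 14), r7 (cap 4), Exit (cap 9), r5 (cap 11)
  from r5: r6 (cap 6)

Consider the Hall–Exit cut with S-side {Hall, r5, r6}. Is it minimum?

Given cut capacity: 5 + 9 = 14.
Augment Hall→r1→r4→Exit: bottleneck 2, flow now 2.
Augment Hall→r3→r4→Exit: bottleneck 7, flow now 9.
No augmenting path remains; maximum flow = 9.
In the residual graph, reachable from Hall: {Hall, r1, r3, r4, r5, r6, r7}.
Min-cut edges: r4→Exit (9); capacity 9 = 9.
Cut capacity 14 exceeds the max flow 9, so it is not minimum.

No — its capacity is 14, but the minimum cut has capacity 9.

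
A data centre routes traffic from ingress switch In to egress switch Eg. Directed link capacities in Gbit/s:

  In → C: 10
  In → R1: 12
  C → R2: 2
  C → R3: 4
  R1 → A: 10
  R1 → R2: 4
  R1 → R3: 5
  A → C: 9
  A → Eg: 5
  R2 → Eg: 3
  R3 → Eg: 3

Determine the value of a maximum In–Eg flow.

Augment In→C→R2→Eg: bottleneck 2, flow now 2.
Augment In→C→R3→Eg: bottleneck 3, flow now 5.
Augment In→R1→A→Eg: bottleneck 5, flow now 10.
Augment In→R1→R2→Eg: bottleneck 1, flow now 11.
No augmenting path remains; maximum flow = 11.
In the residual graph, reachable from In: {In, C, R1, A, R2, R3}.
Min-cut edges: A→Eg (5), R2→Eg (3), R3→Eg (3); capacity 5 + 3 + 3 = 11.
This cut is saturated, so no flow can exceed 11.

11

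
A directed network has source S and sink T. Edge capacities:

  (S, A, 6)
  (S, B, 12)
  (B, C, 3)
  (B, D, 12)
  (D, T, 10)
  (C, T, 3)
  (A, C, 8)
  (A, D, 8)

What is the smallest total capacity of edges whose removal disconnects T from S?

13

Augment S→A→C→T: bottleneck 3, flow now 3.
Augment S→A→D→T: bottleneck 3, flow now 6.
Augment S→B→D→T: bottleneck 7, flow now 13.
No augmenting path remains; maximum flow = 13.
By max-flow min-cut, the minimum cut capacity equals the max flow.
In the residual graph, reachable from S: {S, A, B, C, D}.
Min-cut edges: C→T (3), D→T (10); capacity 3 + 10 = 13.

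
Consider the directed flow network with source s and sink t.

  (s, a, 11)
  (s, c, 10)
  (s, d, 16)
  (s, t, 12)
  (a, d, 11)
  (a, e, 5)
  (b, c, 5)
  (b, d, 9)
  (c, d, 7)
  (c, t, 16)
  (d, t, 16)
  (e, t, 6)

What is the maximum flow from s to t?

Augment s→t: bottleneck 12, flow now 12.
Augment s→c→t: bottleneck 10, flow now 22.
Augment s→d→t: bottleneck 16, flow now 38.
Augment s→a→e→t: bottleneck 5, flow now 43.
No augmenting path remains; maximum flow = 43.
In the residual graph, reachable from s: {s, a, d}.
Min-cut edges: s→c (10), s→t (12), a→e (5), d→t (16); capacity 10 + 12 + 5 + 16 = 43.
This cut is saturated, so no flow can exceed 43.

43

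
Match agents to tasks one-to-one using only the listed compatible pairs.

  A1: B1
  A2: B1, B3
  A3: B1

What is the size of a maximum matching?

2

Unit-capacity flow: source→left, listed edges, right→sink; max matching = max flow.
Augmenting path A1→B1 (+1); matched 1.
Augmenting path A2→B3 (+1); matched 2.
No augmenting path remains; maximum matching = 2.
König certificate: {A2, B1} is a vertex cover of size 2 (every listed pair touches it), so no matching can be larger.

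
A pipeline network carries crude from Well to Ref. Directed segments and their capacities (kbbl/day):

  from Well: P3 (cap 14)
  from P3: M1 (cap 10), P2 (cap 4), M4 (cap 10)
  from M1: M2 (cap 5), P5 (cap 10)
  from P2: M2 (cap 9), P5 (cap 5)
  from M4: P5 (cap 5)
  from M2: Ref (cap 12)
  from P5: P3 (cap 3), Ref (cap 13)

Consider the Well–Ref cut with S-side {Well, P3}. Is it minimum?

No — its capacity is 24, but the minimum cut has capacity 14.

Given cut capacity: 10 + 4 + 10 = 24.
Augment Well→P3→M1→M2→Ref: bottleneck 5, flow now 5.
Augment Well→P3→M1→P5→Ref: bottleneck 5, flow now 10.
Augment Well→P3→P2→M2→Ref: bottleneck 4, flow now 14.
No augmenting path remains; maximum flow = 14.
In the residual graph, reachable from Well: {Well}.
Min-cut edges: Well→P3 (14); capacity 14 = 14.
Cut capacity 24 exceeds the max flow 14, so it is not minimum.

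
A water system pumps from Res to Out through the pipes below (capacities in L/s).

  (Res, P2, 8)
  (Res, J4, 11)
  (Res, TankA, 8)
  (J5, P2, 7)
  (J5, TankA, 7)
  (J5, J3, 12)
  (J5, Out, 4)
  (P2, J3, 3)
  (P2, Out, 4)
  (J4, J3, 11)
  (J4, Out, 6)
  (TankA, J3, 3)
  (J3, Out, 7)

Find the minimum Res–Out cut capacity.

Augment Res→P2→Out: bottleneck 4, flow now 4.
Augment Res→J4→Out: bottleneck 6, flow now 10.
Augment Res→P2→J3→Out: bottleneck 3, flow now 13.
Augment Res→J4→J3→Out: bottleneck 4, flow now 17.
No augmenting path remains; maximum flow = 17.
By max-flow min-cut, the minimum cut capacity equals the max flow.
In the residual graph, reachable from Res: {Res, P2, J4, TankA, J3}.
Min-cut edges: P2→Out (4), J4→Out (6), J3→Out (7); capacity 4 + 6 + 7 = 17.

17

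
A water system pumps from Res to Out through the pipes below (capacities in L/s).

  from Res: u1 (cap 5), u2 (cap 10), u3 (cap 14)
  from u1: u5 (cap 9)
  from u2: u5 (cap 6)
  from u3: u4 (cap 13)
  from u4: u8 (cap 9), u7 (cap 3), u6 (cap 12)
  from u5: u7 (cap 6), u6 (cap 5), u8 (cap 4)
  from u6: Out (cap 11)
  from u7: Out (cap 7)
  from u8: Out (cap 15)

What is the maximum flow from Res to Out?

24

Augment Res→u1→u5→u6→Out: bottleneck 5, flow now 5.
Augment Res→u2→u5→u7→Out: bottleneck 6, flow now 11.
Augment Res→u3→u4→u6→Out: bottleneck 6, flow now 17.
Augment Res→u3→u4→u7→Out: bottleneck 1, flow now 18.
Augment Res→u3→u4→u8→Out: bottleneck 6, flow now 24.
No augmenting path remains; maximum flow = 24.
In the residual graph, reachable from Res: {Res, u2, u3}.
Min-cut edges: Res→u1 (5), u2→u5 (6), u3→u4 (13); capacity 5 + 6 + 13 = 24.
This cut is saturated, so no flow can exceed 24.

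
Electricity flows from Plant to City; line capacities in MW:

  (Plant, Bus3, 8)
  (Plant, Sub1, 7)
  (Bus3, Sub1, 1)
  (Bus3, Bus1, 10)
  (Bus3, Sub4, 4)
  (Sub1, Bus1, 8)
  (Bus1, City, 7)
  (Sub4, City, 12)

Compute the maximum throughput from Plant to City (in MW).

Augment Plant→Bus3→Bus1→City: bottleneck 7, flow now 7.
Augment Plant→Bus3→Sub4→City: bottleneck 1, flow now 8.
Augment Plant→Sub1→Bus1→Bus3→Sub4→City: bottleneck 3, flow now 11. (uses reverse residual edge)
No augmenting path remains; maximum flow = 11.
In the residual graph, reachable from Plant: {Plant, Bus3, Sub1, Bus1}.
Min-cut edges: Bus3→Sub4 (4), Bus1→City (7); capacity 4 + 7 = 11.
This cut is saturated, so no flow can exceed 11.

11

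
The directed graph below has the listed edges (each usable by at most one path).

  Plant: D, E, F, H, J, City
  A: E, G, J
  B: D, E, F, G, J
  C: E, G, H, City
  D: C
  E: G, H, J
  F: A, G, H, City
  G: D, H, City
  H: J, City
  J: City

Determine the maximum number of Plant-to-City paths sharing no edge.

Assign every edge capacity 1; by Menger, the answer equals the max flow.
Path Plant→City (+1); total 1.
Path Plant→F→City (+1); total 2.
Path Plant→H→City (+1); total 3.
Path Plant→J→City (+1); total 4.
Path Plant→D→C→City (+1); total 5.
Path Plant→E→G→City (+1); total 6.
No residual Plant→City path; max flow = 6.
Certifying cut of size 6: {Plant→City, Plant→D, Plant→E, Plant→F, Plant→H, Plant→J}.

6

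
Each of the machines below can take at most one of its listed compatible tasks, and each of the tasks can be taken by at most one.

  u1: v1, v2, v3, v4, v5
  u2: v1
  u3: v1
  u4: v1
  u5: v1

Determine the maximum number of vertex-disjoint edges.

Unit-capacity flow: source→left, listed edges, right→sink; max matching = max flow.
Augmenting path u1→v1 (+1); matched 1.
Augmenting path u2→v1→u1→v2 (+1); matched 2.
No augmenting path remains; maximum matching = 2.
König certificate: {u1, v1} is a vertex cover of size 2 (every listed pair touches it), so no matching can be larger.

2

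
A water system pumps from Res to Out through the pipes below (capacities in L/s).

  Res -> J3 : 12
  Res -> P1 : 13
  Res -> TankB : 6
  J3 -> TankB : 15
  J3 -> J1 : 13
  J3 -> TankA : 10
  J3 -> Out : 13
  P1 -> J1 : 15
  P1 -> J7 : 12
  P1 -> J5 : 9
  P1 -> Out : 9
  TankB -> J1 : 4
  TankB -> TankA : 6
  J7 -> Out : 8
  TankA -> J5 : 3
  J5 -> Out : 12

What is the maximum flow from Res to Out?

Augment Res→J3→Out: bottleneck 12, flow now 12.
Augment Res→P1→Out: bottleneck 9, flow now 21.
Augment Res→P1→J7→Out: bottleneck 4, flow now 25.
Augment Res→TankB→TankA→J5→Out: bottleneck 3, flow now 28.
No augmenting path remains; maximum flow = 28.
In the residual graph, reachable from Res: {Res, TankB, J1, TankA}.
Min-cut edges: Res→J3 (12), Res→P1 (13), TankA→J5 (3); capacity 12 + 13 + 3 = 28.
This cut is saturated, so no flow can exceed 28.

28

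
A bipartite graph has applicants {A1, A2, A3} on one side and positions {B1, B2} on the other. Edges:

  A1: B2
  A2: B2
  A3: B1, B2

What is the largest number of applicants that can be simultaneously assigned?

2

Unit-capacity flow: source→left, listed edges, right→sink; max matching = max flow.
Augmenting path A1→B2 (+1); matched 1.
Augmenting path A3→B1 (+1); matched 2.
No augmenting path remains; maximum matching = 2.
König certificate: {A3, B2} is a vertex cover of size 2 (every listed pair touches it), so no matching can be larger.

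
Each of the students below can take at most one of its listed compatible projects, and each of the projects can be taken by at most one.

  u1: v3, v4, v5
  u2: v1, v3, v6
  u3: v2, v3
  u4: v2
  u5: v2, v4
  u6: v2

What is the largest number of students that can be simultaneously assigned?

5

Unit-capacity flow: source→left, listed edges, right→sink; max matching = max flow.
Augmenting path u1→v3 (+1); matched 1.
Augmenting path u2→v1 (+1); matched 2.
Augmenting path u3→v2 (+1); matched 3.
Augmenting path u5→v4 (+1); matched 4.
Augmenting path u4→v2→u3→v3→u1→v5 (+1); matched 5.
No augmenting path remains; maximum matching = 5.
König certificate: {u1, u2, u3, u5, v2} is a vertex cover of size 5 (every listed pair touches it), so no matching can be larger.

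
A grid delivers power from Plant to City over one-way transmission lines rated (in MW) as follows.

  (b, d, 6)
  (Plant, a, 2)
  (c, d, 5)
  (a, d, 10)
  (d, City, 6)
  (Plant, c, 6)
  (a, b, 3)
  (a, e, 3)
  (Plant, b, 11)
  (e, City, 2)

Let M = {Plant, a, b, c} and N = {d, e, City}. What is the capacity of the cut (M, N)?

24

Edges leaving {Plant, a, b, c}: a→d (10), a→e (3), b→d (6), c→d (5).
Cut capacity = 10 + 3 + 6 + 5 = 24.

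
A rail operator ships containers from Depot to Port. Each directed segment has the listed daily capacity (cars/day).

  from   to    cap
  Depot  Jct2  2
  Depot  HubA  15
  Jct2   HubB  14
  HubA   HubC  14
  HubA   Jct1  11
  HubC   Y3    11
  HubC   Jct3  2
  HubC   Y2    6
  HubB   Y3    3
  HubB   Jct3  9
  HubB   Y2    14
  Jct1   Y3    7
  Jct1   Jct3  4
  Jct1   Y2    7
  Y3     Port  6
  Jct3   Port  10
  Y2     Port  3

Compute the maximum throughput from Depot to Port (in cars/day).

17

Augment Depot→Jct2→HubB→Y3→Port: bottleneck 2, flow now 2.
Augment Depot→HubA→HubC→Y3→Port: bottleneck 4, flow now 6.
Augment Depot→HubA→HubC→Jct3→Port: bottleneck 2, flow now 8.
Augment Depot→HubA→HubC→Y2→Port: bottleneck 3, flow now 11.
Augment Depot→HubA→Jct1→Jct3→Port: bottleneck 4, flow now 15.
Augment Depot→HubA→HubC→Y3→HubB→Jct3→Port: bottleneck 2, flow now 17. (uses reverse residual edge)
No augmenting path remains; maximum flow = 17.
In the residual graph, reachable from Depot: {Depot}.
Min-cut edges: Depot→Jct2 (2), Depot→HubA (15); capacity 2 + 15 = 17.
This cut is saturated, so no flow can exceed 17.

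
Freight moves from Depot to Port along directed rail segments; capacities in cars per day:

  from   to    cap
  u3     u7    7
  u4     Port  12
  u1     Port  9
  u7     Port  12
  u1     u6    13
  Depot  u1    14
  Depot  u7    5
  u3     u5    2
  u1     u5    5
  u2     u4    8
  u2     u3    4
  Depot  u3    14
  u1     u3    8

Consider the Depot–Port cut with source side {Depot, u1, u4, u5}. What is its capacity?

61

Edges leaving {Depot, u1, u4, u5}: Depot→u3 (14), Depot→u7 (5), u1→u3 (8), u1→u6 (13), u1→Port (9), u4→Port (12).
Cut capacity = 14 + 5 + 8 + 13 + 9 + 12 = 61.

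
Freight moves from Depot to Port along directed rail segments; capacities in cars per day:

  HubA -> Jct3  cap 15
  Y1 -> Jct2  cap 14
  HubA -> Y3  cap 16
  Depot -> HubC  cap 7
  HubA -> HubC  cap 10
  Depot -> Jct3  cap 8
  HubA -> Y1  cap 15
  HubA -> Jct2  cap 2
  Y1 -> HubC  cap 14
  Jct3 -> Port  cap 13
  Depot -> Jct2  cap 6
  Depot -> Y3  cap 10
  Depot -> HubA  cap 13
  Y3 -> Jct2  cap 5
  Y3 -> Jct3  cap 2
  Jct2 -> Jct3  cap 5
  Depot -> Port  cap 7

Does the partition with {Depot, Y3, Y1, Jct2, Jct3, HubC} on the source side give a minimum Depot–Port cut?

Given cut capacity: 13 + 7 + 13 = 33.
Augment Depot→Port: bottleneck 7, flow now 7.
Augment Depot→Jct3→Port: bottleneck 8, flow now 15.
Augment Depot→HubA→Jct3→Port: bottleneck 5, flow now 20.
No augmenting path remains; maximum flow = 20.
In the residual graph, reachable from Depot: {Depot, HubA, Y3, Y1, Jct2, Jct3, HubC}.
Min-cut edges: Depot→Port (7), Jct3→Port (13); capacity 7 + 13 = 20.
Cut capacity 33 exceeds the max flow 20, so it is not minimum.

No — its capacity is 33, but the minimum cut has capacity 20.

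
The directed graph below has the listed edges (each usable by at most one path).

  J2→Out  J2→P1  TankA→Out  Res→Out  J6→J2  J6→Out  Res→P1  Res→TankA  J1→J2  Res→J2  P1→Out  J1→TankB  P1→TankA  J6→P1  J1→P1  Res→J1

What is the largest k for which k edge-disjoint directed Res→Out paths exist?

4

Assign every edge capacity 1; by Menger, the answer equals the max flow.
Path Res→Out (+1); total 1.
Path Res→TankA→Out (+1); total 2.
Path Res→J2→Out (+1); total 3.
Path Res→P1→Out (+1); total 4.
No residual Res→Out path; max flow = 4.
Certifying cut of size 4: {J2→Out, P1→Out, Res→Out, TankA→Out}.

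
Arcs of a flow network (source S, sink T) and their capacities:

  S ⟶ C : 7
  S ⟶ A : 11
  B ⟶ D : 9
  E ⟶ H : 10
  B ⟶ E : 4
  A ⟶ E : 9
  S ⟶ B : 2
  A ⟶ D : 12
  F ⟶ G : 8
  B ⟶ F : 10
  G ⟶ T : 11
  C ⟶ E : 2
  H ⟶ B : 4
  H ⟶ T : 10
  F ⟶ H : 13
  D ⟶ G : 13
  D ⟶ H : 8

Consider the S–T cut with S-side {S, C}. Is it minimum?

Yes — it is a minimum cut (capacity 15).

Given cut capacity: 11 + 2 + 2 = 15.
Augment S→A→D→G→T: bottleneck 11, flow now 11.
Augment S→B→D→H→T: bottleneck 2, flow now 13.
Augment S→C→E→H→T: bottleneck 2, flow now 15.
No augmenting path remains; maximum flow = 15.
Cut capacity 15 equals the max flow, so it is a minimum cut.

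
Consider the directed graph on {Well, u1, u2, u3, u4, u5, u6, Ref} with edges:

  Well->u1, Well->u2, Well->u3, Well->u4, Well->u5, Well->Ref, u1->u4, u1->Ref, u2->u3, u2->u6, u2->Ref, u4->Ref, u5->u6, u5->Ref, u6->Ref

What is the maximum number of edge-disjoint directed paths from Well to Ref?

Assign every edge capacity 1; by Menger, the answer equals the max flow.
Path Well→Ref (+1); total 1.
Path Well→u1→Ref (+1); total 2.
Path Well→u2→Ref (+1); total 3.
Path Well→u4→Ref (+1); total 4.
Path Well→u5→Ref (+1); total 5.
No residual Well→Ref path; max flow = 5.
Certifying cut of size 5: {Well→Ref, Well→u1, Well→u2, Well→u4, Well→u5}.

5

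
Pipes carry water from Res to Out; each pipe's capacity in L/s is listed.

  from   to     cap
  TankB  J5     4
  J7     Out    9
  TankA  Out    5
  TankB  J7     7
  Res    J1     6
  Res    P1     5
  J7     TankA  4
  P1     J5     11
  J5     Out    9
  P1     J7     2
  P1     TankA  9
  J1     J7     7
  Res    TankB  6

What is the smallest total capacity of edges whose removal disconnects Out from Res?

Augment Res→TankB→J7→Out: bottleneck 6, flow now 6.
Augment Res→J1→J7→Out: bottleneck 3, flow now 9.
Augment Res→P1→TankA→Out: bottleneck 5, flow now 14.
Augment Res→J1→J7→TankB→J5→Out: bottleneck 3, flow now 17. (uses reverse residual edge)
No augmenting path remains; maximum flow = 17.
By max-flow min-cut, the minimum cut capacity equals the max flow.
In the residual graph, reachable from Res: {Res}.
Min-cut edges: Res→TankB (6), Res→J1 (6), Res→P1 (5); capacity 6 + 6 + 5 = 17.

17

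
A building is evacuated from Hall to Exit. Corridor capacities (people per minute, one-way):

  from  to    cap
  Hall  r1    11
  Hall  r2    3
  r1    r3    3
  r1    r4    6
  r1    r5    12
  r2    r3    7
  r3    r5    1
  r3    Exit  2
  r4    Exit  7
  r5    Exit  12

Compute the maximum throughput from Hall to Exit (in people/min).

14

Augment Hall→r1→r3→Exit: bottleneck 2, flow now 2.
Augment Hall→r1→r4→Exit: bottleneck 6, flow now 8.
Augment Hall→r1→r5→Exit: bottleneck 3, flow now 11.
Augment Hall→r2→r3→r5→Exit: bottleneck 1, flow now 12.
Augment Hall→r2→r3→r1→r5→Exit: bottleneck 2, flow now 14. (uses reverse residual edge)
No augmenting path remains; maximum flow = 14.
In the residual graph, reachable from Hall: {Hall}.
Min-cut edges: Hall→r1 (11), Hall→r2 (3); capacity 11 + 3 = 14.
This cut is saturated, so no flow can exceed 14.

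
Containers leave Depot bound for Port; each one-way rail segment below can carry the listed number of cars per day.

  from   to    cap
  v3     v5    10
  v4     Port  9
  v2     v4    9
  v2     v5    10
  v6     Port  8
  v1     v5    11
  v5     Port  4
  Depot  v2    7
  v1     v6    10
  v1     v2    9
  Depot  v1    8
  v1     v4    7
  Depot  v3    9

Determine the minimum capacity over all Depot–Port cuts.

Augment Depot→v1→v4→Port: bottleneck 7, flow now 7.
Augment Depot→v1→v5→Port: bottleneck 1, flow now 8.
Augment Depot→v2→v4→Port: bottleneck 2, flow now 10.
Augment Depot→v2→v5→Port: bottleneck 3, flow now 13.
Augment Depot→v2→v4→v1→v6→Port: bottleneck 2, flow now 15. (uses reverse residual edge)
Augment Depot→v3→v5→v1→v6→Port: bottleneck 1, flow now 16. (uses reverse residual edge)
Augment Depot→v3→v5→v2→v4→v1→v6→Port: bottleneck 3, flow now 19. (uses reverse residual edge)
No augmenting path remains; maximum flow = 19.
By max-flow min-cut, the minimum cut capacity equals the max flow.
In the residual graph, reachable from Depot: {Depot, v3, v5}.
Min-cut edges: Depot→v1 (8), Depot→v2 (7), v5→Port (4); capacity 8 + 7 + 4 = 19.

19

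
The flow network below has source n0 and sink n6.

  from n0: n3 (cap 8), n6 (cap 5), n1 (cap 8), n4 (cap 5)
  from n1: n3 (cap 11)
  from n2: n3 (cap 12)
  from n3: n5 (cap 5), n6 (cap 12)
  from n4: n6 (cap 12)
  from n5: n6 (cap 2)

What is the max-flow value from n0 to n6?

24

Augment n0→n6: bottleneck 5, flow now 5.
Augment n0→n3→n6: bottleneck 8, flow now 13.
Augment n0→n4→n6: bottleneck 5, flow now 18.
Augment n0→n1→n3→n6: bottleneck 4, flow now 22.
Augment n0→n1→n3→n5→n6: bottleneck 2, flow now 24.
No augmenting path remains; maximum flow = 24.
In the residual graph, reachable from n0: {n0, n1, n3, n5}.
Min-cut edges: n0→n4 (5), n0→n6 (5), n3→n6 (12), n5→n6 (2); capacity 5 + 5 + 12 + 2 = 24.
This cut is saturated, so no flow can exceed 24.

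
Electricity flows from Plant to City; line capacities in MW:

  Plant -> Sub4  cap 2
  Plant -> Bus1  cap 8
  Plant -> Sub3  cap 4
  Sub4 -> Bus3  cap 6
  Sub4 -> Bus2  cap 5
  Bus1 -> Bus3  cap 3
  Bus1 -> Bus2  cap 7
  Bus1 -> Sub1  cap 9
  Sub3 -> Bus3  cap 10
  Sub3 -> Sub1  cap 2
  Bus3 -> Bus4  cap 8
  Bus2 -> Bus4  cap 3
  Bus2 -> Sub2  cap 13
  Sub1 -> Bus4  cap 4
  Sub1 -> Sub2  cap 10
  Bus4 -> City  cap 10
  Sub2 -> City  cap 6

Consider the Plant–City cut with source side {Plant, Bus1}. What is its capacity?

Edges leaving {Plant, Bus1}: Plant→Sub4 (2), Plant→Sub3 (4), Bus1→Bus3 (3), Bus1→Bus2 (7), Bus1→Sub1 (9).
Cut capacity = 2 + 4 + 3 + 7 + 9 = 25.

25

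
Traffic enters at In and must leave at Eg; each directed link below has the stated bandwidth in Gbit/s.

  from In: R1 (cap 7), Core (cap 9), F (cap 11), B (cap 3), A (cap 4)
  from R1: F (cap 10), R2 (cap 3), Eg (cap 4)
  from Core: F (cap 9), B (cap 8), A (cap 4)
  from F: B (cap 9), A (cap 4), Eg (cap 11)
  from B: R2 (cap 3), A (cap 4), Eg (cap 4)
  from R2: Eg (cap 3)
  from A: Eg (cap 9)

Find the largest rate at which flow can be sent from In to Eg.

Augment In→R1→Eg: bottleneck 4, flow now 4.
Augment In→F→Eg: bottleneck 11, flow now 15.
Augment In→B→Eg: bottleneck 3, flow now 18.
Augment In→A→Eg: bottleneck 4, flow now 22.
Augment In→R1→R2→Eg: bottleneck 3, flow now 25.
Augment In→Core→B→Eg: bottleneck 1, flow now 26.
Augment In→Core→A→Eg: bottleneck 4, flow now 30.
Augment In→Core→F→A→Eg: bottleneck 1, flow now 31.
No augmenting path remains; maximum flow = 31.
In the residual graph, reachable from In: {In, R1, Core, F, B, R2, A}.
Min-cut edges: R1→Eg (4), F→Eg (11), B→Eg (4), R2→Eg (3), A→Eg (9); capacity 4 + 11 + 4 + 3 + 9 = 31.
This cut is saturated, so no flow can exceed 31.

31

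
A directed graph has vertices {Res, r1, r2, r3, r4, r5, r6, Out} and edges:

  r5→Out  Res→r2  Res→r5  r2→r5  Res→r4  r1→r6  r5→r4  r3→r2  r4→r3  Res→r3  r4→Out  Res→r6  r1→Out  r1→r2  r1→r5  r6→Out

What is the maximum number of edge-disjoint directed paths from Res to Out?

3

Assign every edge capacity 1; by Menger, the answer equals the max flow.
Path Res→r4→Out (+1); total 1.
Path Res→r5→Out (+1); total 2.
Path Res→r6→Out (+1); total 3.
No residual Res→Out path; max flow = 3.
Certifying cut of size 3: {Res→r6, r4→Out, r5→Out}.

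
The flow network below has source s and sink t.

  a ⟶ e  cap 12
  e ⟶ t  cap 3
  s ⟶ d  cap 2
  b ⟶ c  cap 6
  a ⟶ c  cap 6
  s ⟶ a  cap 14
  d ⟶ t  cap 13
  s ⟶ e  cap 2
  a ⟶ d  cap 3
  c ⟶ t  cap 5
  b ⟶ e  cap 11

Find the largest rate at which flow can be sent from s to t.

13

Augment s→d→t: bottleneck 2, flow now 2.
Augment s→e→t: bottleneck 2, flow now 4.
Augment s→a→c→t: bottleneck 5, flow now 9.
Augment s→a→d→t: bottleneck 3, flow now 12.
Augment s→a→e→t: bottleneck 1, flow now 13.
No augmenting path remains; maximum flow = 13.
In the residual graph, reachable from s: {s, a, c, e}.
Min-cut edges: s→d (2), a→d (3), c→t (5), e→t (3); capacity 2 + 3 + 5 + 3 = 13.
This cut is saturated, so no flow can exceed 13.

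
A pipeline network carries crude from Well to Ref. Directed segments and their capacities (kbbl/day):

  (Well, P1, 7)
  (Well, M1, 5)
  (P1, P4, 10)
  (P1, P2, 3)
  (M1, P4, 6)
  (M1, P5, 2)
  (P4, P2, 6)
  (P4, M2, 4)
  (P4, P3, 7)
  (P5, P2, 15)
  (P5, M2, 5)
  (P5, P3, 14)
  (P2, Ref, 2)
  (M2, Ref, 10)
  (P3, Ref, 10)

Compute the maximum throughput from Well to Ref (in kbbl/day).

12

Augment Well→P1→P2→Ref: bottleneck 2, flow now 2.
Augment Well→P1→P4→M2→Ref: bottleneck 4, flow now 6.
Augment Well→P1→P4→P3→Ref: bottleneck 1, flow now 7.
Augment Well→M1→P4→P3→Ref: bottleneck 5, flow now 12.
No augmenting path remains; maximum flow = 12.
In the residual graph, reachable from Well: {Well}.
Min-cut edges: Well→P1 (7), Well→M1 (5); capacity 7 + 5 = 12.
This cut is saturated, so no flow can exceed 12.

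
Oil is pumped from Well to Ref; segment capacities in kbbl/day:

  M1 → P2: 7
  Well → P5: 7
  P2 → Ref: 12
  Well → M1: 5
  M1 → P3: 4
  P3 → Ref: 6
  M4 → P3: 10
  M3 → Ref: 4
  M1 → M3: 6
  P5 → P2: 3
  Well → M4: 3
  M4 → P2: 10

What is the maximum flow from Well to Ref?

Augment Well→M1→M3→Ref: bottleneck 4, flow now 4.
Augment Well→M1→P3→Ref: bottleneck 1, flow now 5.
Augment Well→M4→P3→Ref: bottleneck 3, flow now 8.
Augment Well→P5→P2→Ref: bottleneck 3, flow now 11.
No augmenting path remains; maximum flow = 11.
In the residual graph, reachable from Well: {Well, P5}.
Min-cut edges: Well→M1 (5), Well→M4 (3), P5→P2 (3); capacity 5 + 3 + 3 = 11.
This cut is saturated, so no flow can exceed 11.

11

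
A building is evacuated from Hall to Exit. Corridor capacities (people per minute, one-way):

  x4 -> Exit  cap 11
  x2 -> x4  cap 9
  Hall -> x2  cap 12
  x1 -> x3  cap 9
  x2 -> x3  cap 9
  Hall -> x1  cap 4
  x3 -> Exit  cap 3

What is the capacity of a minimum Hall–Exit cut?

12

Augment Hall→x1→x3→Exit: bottleneck 3, flow now 3.
Augment Hall→x2→x4→Exit: bottleneck 9, flow now 12.
No augmenting path remains; maximum flow = 12.
By max-flow min-cut, the minimum cut capacity equals the max flow.
In the residual graph, reachable from Hall: {Hall, x1, x2, x3}.
Min-cut edges: x2→x4 (9), x3→Exit (3); capacity 9 + 3 = 12.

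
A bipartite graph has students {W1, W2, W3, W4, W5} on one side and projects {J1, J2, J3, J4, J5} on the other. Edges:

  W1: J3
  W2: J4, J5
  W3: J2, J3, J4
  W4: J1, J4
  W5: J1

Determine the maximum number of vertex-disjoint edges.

5

Unit-capacity flow: source→left, listed edges, right→sink; max matching = max flow.
Augmenting path W1→J3 (+1); matched 1.
Augmenting path W2→J4 (+1); matched 2.
Augmenting path W3→J2 (+1); matched 3.
Augmenting path W4→J1 (+1); matched 4.
Augmenting path W5→J1→W4→J4→W2→J5 (+1); matched 5.
No augmenting path remains; maximum matching = 5.
König certificate: {W1, W2, W3, W4, W5} is a vertex cover of size 5 (every listed pair touches it), so no matching can be larger.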